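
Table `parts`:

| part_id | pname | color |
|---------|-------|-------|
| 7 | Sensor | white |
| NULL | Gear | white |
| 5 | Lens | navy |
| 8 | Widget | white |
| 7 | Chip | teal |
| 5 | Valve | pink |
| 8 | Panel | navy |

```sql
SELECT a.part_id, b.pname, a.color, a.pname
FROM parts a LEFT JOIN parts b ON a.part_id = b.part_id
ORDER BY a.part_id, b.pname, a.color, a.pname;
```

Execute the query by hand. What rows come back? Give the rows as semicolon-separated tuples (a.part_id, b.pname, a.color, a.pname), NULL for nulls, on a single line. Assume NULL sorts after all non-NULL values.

LEFT JOIN keeps every row from `parts a`; unmatched rows get NULL for `parts b`'s columns.
Matching on a.part_id = b.part_id. A NULL in a compared column never satisfies the condition.
- a[0] part_id=7 → 2 match(es) in b → 2 row(s).
- a[1] part_id=NULL → no match; kept with NULLs on the b side.
- a[2] part_id=5 → 2 match(es) in b → 2 row(s).
- a[3] part_id=8 → 2 match(es) in b → 2 row(s).
- a[4] part_id=7 → 2 match(es) in b → 2 row(s).
- a[5] part_id=5 → 2 match(es) in b → 2 row(s).
- a[6] part_id=8 → 2 match(es) in b → 2 row(s).

(5, Lens, navy, Lens); (5, Lens, pink, Valve); (5, Valve, navy, Lens); (5, Valve, pink, Valve); (7, Chip, teal, Chip); (7, Chip, white, Sensor); (7, Sensor, teal, Chip); (7, Sensor, white, Sensor); (8, Panel, navy, Panel); (8, Panel, white, Widget); (8, Widget, navy, Panel); (8, Widget, white, Widget); (NULL, NULL, white, Gear)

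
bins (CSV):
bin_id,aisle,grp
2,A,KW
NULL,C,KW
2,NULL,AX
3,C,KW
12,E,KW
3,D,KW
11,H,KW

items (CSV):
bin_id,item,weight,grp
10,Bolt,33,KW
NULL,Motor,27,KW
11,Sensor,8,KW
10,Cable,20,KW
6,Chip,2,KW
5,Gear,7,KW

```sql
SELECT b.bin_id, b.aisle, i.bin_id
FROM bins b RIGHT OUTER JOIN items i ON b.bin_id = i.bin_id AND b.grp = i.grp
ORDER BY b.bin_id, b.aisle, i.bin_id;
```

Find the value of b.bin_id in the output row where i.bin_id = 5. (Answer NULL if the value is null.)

RIGHT JOIN keeps every row from `items`; unmatched rows get NULL for `bins`'s columns.
Matching on b.bin_id = i.bin_id AND b.grp = i.grp. A NULL in a compared column never satisfies the condition.
- b[0] bin_id=2, grp=KW → no match.
- b[1] bin_id=NULL, grp=KW → no match.
- b[2] bin_id=2, grp=AX → no match.
- b[3] bin_id=3, grp=KW → no match.
- b[4] bin_id=12, grp=KW → no match.
- b[5] bin_id=3, grp=KW → no match.
- b[6] bin_id=11, grp=KW → 1 match(es) in i → 1 row(s).
- 5 i row(s) had no b match → kept, b columns NULL.

NULL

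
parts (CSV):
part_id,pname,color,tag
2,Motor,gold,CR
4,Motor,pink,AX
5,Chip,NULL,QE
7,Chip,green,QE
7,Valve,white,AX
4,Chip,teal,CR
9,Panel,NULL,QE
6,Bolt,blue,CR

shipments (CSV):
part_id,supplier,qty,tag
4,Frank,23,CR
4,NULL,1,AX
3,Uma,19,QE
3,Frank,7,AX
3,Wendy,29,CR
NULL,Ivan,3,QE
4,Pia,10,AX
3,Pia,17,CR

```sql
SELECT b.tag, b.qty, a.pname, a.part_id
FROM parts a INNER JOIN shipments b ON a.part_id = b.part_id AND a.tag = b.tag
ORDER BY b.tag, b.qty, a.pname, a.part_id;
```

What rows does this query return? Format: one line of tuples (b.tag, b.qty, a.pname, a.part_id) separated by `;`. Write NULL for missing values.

INNER JOIN keeps only pairs where the ON condition holds.
Matching on a.part_id = b.part_id AND a.tag = b.tag. A NULL in a compared column never satisfies the condition.
- a (part_id=2, tag=CR) has no partner → excluded.
- a (part_id=4, tag=AX) pairs with 2 row(s) of b.
- a (part_id=5, tag=QE) has no partner → excluded.
- a (part_id=7, tag=QE) has no partner → excluded.
- a (part_id=7, tag=AX) has no partner → excluded.
- a (part_id=4, tag=CR) pairs with 1 row(s) of b.
- a (part_id=9, tag=QE) has no partner → excluded.
- a (part_id=6, tag=CR) has no partner → excluded.
After projecting and ordering:
b.tag | b.qty | a.pname | a.part_id
AX | 1 | Motor | 4
AX | 10 | Motor | 4
CR | 23 | Chip | 4

(AX, 1, Motor, 4); (AX, 10, Motor, 4); (CR, 23, Chip, 4)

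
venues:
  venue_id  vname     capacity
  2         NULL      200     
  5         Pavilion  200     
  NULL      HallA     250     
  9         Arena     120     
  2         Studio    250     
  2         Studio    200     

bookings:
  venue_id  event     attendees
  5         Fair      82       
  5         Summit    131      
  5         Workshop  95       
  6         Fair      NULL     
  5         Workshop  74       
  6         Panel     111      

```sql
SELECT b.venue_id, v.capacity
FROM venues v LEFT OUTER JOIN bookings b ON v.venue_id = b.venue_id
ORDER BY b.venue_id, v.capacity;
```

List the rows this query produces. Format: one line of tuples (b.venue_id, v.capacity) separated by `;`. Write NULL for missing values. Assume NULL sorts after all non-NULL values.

(5, 200); (5, 200); (5, 200); (5, 200); (NULL, 120); (NULL, 200); (NULL, 200); (NULL, 250); (NULL, 250)

LEFT JOIN keeps every row from `venues`; unmatched rows get NULL for `bookings`'s columns.
Matching on v.venue_id = b.venue_id. A NULL in a compared column never satisfies the condition.
- v (venue_id=2) has no partner → padded with NULL.
- v (venue_id=5) pairs with 4 row(s) of b.
- v (venue_id=NULL) has no partner → padded with NULL.
- v (venue_id=9) has no partner → padded with NULL.
- v (venue_id=2) has no partner → padded with NULL.
- v (venue_id=2) has no partner → padded with NULL.
After projecting and ordering:
b.venue_id | v.capacity
5 | 200
5 | 200
5 | 200
5 | 200
NULL | 120
NULL | 200
NULL | 200
NULL | 250
NULL | 250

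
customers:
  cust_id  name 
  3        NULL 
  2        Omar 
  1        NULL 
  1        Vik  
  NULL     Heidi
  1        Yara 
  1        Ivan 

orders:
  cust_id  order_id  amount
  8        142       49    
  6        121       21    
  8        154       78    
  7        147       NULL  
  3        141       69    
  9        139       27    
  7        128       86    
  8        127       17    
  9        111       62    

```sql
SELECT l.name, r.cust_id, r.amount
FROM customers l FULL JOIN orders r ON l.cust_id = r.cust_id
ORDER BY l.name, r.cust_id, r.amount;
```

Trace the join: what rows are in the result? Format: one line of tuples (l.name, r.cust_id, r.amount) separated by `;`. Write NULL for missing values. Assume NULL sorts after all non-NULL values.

FULL OUTER JOIN keeps every row from both sides; unmatched rows get NULL for the other side's columns.
Matching on l.cust_id = r.cust_id. A NULL in a compared column never satisfies the condition.
Matched pairs: 1; unmatched l rows kept: 6; unmatched r rows kept: 8.

(Heidi, NULL, NULL); (Ivan, NULL, NULL); (Omar, NULL, NULL); (Vik, NULL, NULL); (Yara, NULL, NULL); (NULL, 3, 69); (NULL, 6, 21); (NULL, 7, 86); (NULL, 7, NULL); (NULL, 8, 17); (NULL, 8, 49); (NULL, 8, 78); (NULL, 9, 27); (NULL, 9, 62); (NULL, NULL, NULL)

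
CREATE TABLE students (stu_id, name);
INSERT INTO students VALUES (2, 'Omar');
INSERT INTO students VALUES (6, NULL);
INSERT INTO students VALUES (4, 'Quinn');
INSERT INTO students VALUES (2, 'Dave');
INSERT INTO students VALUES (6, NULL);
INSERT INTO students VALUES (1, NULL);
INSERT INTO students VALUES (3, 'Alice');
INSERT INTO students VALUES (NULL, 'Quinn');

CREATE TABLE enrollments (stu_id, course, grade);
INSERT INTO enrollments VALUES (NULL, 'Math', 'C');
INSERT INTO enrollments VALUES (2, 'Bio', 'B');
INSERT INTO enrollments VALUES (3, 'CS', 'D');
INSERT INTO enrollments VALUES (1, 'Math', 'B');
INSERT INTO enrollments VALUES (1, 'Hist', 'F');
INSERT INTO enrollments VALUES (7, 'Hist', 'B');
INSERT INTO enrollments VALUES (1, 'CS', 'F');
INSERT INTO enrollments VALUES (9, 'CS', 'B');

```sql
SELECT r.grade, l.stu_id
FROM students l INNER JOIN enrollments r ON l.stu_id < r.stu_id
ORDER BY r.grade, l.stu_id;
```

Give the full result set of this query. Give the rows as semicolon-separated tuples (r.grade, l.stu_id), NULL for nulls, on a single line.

(B, 1); (B, 1); (B, 1); (B, 2); (B, 2); (B, 2); (B, 2); (B, 3); (B, 3); (B, 4); (B, 4); (B, 6); (B, 6); (B, 6); (B, 6); (D, 1); (D, 2); (D, 2)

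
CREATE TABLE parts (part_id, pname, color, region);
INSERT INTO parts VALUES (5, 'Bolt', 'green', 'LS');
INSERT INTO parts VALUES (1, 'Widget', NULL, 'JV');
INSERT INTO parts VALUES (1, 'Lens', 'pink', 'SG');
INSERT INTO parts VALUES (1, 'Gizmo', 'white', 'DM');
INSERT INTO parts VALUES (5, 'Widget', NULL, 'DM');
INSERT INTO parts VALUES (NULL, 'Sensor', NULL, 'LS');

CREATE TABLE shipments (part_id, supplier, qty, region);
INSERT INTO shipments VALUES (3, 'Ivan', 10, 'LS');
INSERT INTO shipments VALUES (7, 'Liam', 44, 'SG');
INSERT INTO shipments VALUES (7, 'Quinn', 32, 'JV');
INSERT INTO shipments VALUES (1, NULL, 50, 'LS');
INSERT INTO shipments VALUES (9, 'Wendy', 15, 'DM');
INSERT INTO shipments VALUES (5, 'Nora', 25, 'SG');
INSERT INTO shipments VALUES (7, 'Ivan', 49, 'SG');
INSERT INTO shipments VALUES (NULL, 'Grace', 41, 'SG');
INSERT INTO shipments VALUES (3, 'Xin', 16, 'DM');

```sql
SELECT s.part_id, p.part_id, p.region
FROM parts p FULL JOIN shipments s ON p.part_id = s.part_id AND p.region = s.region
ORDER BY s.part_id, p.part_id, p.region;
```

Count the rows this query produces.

15

FULL OUTER JOIN keeps every row from both sides; unmatched rows get NULL for the other side's columns.
Matching on p.part_id = s.part_id AND p.region = s.region. A NULL in a compared column never satisfies the condition.
- p[0] part_id=5, region=LS → no match; kept with NULLs on the s side.
- p[1] part_id=1, region=JV → no match; kept with NULLs on the s side.
- p[2] part_id=1, region=SG → no match; kept with NULLs on the s side.
- p[3] part_id=1, region=DM → no match; kept with NULLs on the s side.
- p[4] part_id=5, region=DM → no match; kept with NULLs on the s side.
- p[5] part_id=NULL, region=LS → no match; kept with NULLs on the s side.
- plus 9 unmatched s row(s), each kept with NULL p columns.
Total: 0 matched + 15 padded = 15 rows.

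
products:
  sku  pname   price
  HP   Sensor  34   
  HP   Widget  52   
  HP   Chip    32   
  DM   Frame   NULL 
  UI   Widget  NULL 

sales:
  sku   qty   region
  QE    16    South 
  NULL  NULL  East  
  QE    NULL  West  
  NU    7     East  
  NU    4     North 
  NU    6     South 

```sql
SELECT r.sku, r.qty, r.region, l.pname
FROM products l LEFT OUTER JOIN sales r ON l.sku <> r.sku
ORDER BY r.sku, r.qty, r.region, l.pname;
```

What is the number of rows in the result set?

25

LEFT JOIN keeps every row from `products`; unmatched rows get NULL for `sales`'s columns.
Matching on l.sku <> r.sku. A NULL in a compared column never satisfies the condition.
- sku=HP: 5 matching r row(s), so 5 row(s) emitted.
- sku=HP: 5 matching r row(s), so 5 row(s) emitted.
- sku=HP: 5 matching r row(s), so 5 row(s) emitted.
- sku=DM: 5 matching r row(s), so 5 row(s) emitted.
- sku=UI: 5 matching r row(s), so 5 row(s) emitted.
Total: 25 rows.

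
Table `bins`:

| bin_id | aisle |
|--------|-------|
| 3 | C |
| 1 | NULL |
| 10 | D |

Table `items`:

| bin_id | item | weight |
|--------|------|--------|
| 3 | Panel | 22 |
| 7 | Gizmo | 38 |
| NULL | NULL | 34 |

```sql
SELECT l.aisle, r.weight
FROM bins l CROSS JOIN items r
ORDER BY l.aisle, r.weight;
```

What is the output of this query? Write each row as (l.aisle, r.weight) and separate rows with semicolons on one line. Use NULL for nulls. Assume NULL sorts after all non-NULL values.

(C, 22); (C, 34); (C, 38); (D, 22); (D, 34); (D, 38); (NULL, 22); (NULL, 34); (NULL, 38)

CROSS JOIN pairs every row of `bins` with every row of `items`: 3 × 3 = 9 rows.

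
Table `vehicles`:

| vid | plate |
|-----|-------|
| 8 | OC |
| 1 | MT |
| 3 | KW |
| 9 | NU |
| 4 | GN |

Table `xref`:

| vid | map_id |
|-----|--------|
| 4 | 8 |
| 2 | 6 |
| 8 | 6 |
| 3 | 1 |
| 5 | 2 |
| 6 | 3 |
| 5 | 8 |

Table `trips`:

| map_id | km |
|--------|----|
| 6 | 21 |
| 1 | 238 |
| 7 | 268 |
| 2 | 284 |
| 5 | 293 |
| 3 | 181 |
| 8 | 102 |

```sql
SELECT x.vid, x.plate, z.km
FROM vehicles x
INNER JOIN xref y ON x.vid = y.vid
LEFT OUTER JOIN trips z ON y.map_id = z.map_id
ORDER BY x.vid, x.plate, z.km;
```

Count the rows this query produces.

3

Step 1 — x INNER JOIN y on vid → 3 row(s).
Then LEFT JOIN `trips z` on map_id: each of those 3 rows is kept; rows whose y.map_id has no match in z get NULL for z's columns.
Result: 3 row(s).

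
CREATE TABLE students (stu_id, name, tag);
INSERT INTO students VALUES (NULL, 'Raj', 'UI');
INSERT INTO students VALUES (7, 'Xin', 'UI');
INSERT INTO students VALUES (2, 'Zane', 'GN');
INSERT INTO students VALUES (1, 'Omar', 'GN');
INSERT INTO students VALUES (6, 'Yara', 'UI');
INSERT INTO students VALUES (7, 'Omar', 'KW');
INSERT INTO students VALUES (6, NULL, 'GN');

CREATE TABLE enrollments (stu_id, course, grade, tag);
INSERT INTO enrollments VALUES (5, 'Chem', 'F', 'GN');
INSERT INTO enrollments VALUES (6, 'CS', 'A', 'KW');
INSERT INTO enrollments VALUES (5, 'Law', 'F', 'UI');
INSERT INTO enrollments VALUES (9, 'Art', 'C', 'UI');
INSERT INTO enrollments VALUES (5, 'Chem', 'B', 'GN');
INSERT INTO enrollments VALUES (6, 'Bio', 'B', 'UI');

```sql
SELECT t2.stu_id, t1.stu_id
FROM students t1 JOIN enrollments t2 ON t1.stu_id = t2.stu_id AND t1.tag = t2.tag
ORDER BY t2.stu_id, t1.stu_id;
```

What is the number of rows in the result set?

1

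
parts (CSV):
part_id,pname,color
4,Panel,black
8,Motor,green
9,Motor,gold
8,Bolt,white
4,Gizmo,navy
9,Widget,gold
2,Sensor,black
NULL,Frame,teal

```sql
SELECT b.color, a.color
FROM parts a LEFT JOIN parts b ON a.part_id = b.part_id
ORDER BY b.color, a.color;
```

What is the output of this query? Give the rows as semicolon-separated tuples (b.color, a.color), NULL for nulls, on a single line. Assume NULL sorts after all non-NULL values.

LEFT JOIN keeps every row from `parts a`; unmatched rows get NULL for `parts b`'s columns.
Matching on a.part_id = b.part_id. A NULL in a compared column never satisfies the condition.
- a (part_id=4) pairs with 2 row(s) of b.
- a (part_id=8) pairs with 2 row(s) of b.
- a (part_id=9) pairs with 2 row(s) of b.
- a (part_id=8) pairs with 2 row(s) of b.
- a (part_id=4) pairs with 2 row(s) of b.
- a (part_id=9) pairs with 2 row(s) of b.
- a (part_id=2) pairs with 1 row(s) of b.
- a (part_id=NULL) has no partner → padded with NULL.

(black, black); (black, black); (black, navy); (gold, gold); (gold, gold); (gold, gold); (gold, gold); (green, green); (green, white); (navy, black); (navy, navy); (white, green); (white, white); (NULL, teal)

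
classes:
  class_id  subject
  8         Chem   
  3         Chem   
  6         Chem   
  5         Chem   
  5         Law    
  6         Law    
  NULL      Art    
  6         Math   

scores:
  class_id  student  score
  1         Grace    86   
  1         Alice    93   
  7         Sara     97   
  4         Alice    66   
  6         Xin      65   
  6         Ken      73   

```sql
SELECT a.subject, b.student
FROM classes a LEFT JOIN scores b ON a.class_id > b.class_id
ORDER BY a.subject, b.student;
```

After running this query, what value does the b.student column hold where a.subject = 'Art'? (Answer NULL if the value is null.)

NULL

LEFT JOIN keeps every row from `classes`; unmatched rows get NULL for `scores`'s columns.
Matching on a.class_id > b.class_id. A NULL in a compared column never satisfies the condition.
Matched pairs: 23; unmatched a rows kept: 1.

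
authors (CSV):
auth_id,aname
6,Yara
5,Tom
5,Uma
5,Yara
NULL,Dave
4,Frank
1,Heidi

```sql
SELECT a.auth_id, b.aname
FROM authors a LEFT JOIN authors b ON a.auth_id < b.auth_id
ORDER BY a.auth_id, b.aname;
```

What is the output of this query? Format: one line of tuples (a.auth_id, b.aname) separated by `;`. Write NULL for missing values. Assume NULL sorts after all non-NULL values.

LEFT JOIN keeps every row from `authors a`; unmatched rows get NULL for `authors b`'s columns.
Matching on a.auth_id < b.auth_id. A NULL in a compared column never satisfies the condition.
- a (auth_id=6) has no partner → padded with NULL.
- a (auth_id=5) pairs with 1 row(s) of b.
- a (auth_id=5) pairs with 1 row(s) of b.
- a (auth_id=5) pairs with 1 row(s) of b.
- a (auth_id=NULL) has no partner → padded with NULL.
- a (auth_id=4) pairs with 4 row(s) of b.
- a (auth_id=1) pairs with 5 row(s) of b.

(1, Frank); (1, Tom); (1, Uma); (1, Yara); (1, Yara); (4, Tom); (4, Uma); (4, Yara); (4, Yara); (5, Yara); (5, Yara); (5, Yara); (6, NULL); (NULL, NULL)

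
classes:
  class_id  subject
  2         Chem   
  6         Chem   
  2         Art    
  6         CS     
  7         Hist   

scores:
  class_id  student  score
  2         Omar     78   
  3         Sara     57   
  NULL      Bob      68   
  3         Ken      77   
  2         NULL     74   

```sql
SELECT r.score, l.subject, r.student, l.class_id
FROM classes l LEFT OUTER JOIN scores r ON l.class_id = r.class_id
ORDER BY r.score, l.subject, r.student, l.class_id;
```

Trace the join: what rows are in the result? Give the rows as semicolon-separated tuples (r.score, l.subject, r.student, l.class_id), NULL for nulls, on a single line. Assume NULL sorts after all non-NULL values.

(74, Art, NULL, 2); (74, Chem, NULL, 2); (78, Art, Omar, 2); (78, Chem, Omar, 2); (NULL, CS, NULL, 6); (NULL, Chem, NULL, 6); (NULL, Hist, NULL, 7)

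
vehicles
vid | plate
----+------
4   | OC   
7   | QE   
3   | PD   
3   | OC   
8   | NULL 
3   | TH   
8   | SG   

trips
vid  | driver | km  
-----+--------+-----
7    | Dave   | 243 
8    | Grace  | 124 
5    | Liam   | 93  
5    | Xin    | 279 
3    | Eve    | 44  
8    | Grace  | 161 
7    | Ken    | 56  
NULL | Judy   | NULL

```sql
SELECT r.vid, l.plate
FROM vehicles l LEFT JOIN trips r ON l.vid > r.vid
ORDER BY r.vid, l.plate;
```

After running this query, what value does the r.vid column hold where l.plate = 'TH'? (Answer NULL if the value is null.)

NULL

LEFT JOIN keeps every row from `vehicles`; unmatched rows get NULL for `trips`'s columns.
Matching on l.vid > r.vid. A NULL in a compared column never satisfies the condition.
- l[0] vid=4 → 1 match(es) in r → 1 row(s).
- l[1] vid=7 → 3 match(es) in r → 3 row(s).
- l[2] vid=3 → no match; kept with NULLs on the r side.
- l[3] vid=3 → no match; kept with NULLs on the r side.
- l[4] vid=8 → 5 match(es) in r → 5 row(s).
- l[5] vid=3 → no match; kept with NULLs on the r side.
- l[6] vid=8 → 5 match(es) in r → 5 row(s).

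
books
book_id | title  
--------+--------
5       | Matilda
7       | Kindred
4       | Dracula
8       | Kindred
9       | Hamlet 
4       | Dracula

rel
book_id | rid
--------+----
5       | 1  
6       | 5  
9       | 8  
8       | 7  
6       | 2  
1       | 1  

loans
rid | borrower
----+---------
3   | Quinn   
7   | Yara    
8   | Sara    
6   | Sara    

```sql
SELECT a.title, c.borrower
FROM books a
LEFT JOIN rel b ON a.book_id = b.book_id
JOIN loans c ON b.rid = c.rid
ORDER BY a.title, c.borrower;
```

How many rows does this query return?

2

Evaluate left to right. First `books a LEFT JOIN rel b` on book_id: 6 row(s).
Then INNER JOIN `loans c` on rid: keep only rows whose b.rid appears in c.
Result: 2 row(s).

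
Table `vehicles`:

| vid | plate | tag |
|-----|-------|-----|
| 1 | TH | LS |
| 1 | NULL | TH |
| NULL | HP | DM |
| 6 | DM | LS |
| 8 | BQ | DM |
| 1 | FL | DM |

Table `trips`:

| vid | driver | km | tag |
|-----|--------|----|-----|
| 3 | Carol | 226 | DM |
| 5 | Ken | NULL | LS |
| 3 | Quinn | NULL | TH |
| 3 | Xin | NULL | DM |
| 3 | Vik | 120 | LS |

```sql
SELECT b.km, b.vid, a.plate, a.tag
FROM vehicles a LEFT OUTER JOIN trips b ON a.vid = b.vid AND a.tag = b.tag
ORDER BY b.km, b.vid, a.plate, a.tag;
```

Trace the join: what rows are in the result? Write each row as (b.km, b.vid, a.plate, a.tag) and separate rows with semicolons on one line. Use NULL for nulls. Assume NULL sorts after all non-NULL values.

(NULL, NULL, BQ, DM); (NULL, NULL, DM, LS); (NULL, NULL, FL, DM); (NULL, NULL, HP, DM); (NULL, NULL, TH, LS); (NULL, NULL, NULL, TH)

LEFT JOIN keeps every row from `vehicles`; unmatched rows get NULL for `trips`'s columns.
Matching on a.vid = b.vid AND a.tag = b.tag. A NULL in a compared column never satisfies the condition.
Matched pairs: 0; unmatched a rows kept: 6.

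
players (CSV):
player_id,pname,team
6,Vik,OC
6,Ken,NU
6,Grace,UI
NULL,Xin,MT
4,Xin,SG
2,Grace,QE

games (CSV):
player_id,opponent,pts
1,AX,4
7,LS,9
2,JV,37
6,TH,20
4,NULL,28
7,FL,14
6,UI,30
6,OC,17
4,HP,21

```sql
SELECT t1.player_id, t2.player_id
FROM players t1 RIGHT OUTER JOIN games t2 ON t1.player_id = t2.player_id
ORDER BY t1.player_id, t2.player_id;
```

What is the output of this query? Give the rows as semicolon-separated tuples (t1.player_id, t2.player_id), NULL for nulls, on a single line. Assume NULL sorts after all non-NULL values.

RIGHT JOIN keeps every row from `games`; unmatched rows get NULL for `players`'s columns.
Matching on t1.player_id = t2.player_id. A NULL in a compared column never satisfies the condition.
Matched pairs: 12; unmatched t2 rows kept: 3.

(2, 2); (4, 4); (4, 4); (6, 6); (6, 6); (6, 6); (6, 6); (6, 6); (6, 6); (6, 6); (6, 6); (6, 6); (NULL, 1); (NULL, 7); (NULL, 7)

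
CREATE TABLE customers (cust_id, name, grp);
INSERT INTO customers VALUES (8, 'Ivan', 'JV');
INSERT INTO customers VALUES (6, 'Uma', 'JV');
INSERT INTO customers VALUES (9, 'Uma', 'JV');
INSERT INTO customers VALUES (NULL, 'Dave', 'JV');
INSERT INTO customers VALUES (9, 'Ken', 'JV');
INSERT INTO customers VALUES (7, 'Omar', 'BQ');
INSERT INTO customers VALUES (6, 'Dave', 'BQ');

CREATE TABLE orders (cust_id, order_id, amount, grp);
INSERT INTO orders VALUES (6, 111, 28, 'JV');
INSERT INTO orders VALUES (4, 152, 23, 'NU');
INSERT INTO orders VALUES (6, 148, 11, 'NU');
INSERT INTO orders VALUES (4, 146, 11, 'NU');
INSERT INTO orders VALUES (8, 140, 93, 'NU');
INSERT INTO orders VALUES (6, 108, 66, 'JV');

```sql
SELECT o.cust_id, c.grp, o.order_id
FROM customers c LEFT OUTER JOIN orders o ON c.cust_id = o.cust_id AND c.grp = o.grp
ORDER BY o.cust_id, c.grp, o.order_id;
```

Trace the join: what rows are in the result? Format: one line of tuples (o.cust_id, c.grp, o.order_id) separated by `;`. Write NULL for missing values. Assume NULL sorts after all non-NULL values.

LEFT JOIN keeps every row from `customers`; unmatched rows get NULL for `orders`'s columns.
Matching on c.cust_id = o.cust_id AND c.grp = o.grp. A NULL in a compared column never satisfies the condition.
- cust_id=8, grp=JV: no o row matches, row kept with o columns NULL.
- cust_id=6, grp=JV: 2 matching o row(s), so 2 row(s) emitted.
- cust_id=9, grp=JV: no o row matches, row kept with o columns NULL.
- cust_id=NULL, grp=JV: no o row matches, row kept with o columns NULL.
- cust_id=9, grp=JV: no o row matches, row kept with o columns NULL.
- cust_id=7, grp=BQ: no o row matches, row kept with o columns NULL.
- cust_id=6, grp=BQ: no o row matches, row kept with o columns NULL.
After projecting and ordering:
o.cust_id | c.grp | o.order_id
6 | JV | 108
6 | JV | 111
NULL | BQ | NULL
NULL | BQ | NULL
NULL | JV | NULL
NULL | JV | NULL
NULL | JV | NULL
NULL | JV | NULL

(6, JV, 108); (6, JV, 111); (NULL, BQ, NULL); (NULL, BQ, NULL); (NULL, JV, NULL); (NULL, JV, NULL); (NULL, JV, NULL); (NULL, JV, NULL)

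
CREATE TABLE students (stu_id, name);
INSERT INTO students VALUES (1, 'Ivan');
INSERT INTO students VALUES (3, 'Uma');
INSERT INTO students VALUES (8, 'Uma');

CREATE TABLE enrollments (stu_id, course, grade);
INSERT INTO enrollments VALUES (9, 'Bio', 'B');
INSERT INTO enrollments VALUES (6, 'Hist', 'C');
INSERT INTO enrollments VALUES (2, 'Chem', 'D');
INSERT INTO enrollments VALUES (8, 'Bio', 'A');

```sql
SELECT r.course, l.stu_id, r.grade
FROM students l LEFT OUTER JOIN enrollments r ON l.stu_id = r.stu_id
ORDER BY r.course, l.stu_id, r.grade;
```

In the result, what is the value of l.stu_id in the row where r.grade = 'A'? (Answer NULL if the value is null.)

8

LEFT JOIN keeps every row from `students`; unmatched rows get NULL for `enrollments`'s columns.
Matching on l.stu_id = r.stu_id.
- stu_id=1: no r row matches, row kept with r columns NULL.
- stu_id=3: no r row matches, row kept with r columns NULL.
- stu_id=8: 1 matching r row(s), so 1 row(s) emitted.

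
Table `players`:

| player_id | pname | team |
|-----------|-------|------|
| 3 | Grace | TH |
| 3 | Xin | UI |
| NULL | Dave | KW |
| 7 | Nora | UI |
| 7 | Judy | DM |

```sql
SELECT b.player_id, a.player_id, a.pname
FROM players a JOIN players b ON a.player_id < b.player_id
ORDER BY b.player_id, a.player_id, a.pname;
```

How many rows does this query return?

4

INNER JOIN keeps only pairs where the ON condition holds.
Matching on a.player_id < b.player_id. A NULL in a compared column never satisfies the condition.
- a[0] player_id=3 → 2 match(es) in b → 2 row(s).
- a[1] player_id=3 → 2 match(es) in b → 2 row(s).
- a[2] player_id=NULL → no match; dropped.
- a[3] player_id=7 → no match; dropped.
- a[4] player_id=7 → no match; dropped.
Total: 4 rows.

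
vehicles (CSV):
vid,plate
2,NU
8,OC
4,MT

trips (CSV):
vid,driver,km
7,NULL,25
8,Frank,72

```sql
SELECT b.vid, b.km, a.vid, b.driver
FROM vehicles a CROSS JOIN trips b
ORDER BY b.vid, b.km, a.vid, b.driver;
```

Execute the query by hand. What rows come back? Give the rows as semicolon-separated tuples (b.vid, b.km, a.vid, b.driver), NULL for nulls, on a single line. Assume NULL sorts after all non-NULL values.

(7, 25, 2, NULL); (7, 25, 4, NULL); (7, 25, 8, NULL); (8, 72, 2, Frank); (8, 72, 4, Frank); (8, 72, 8, Frank)

CROSS JOIN pairs every row of `vehicles` with every row of `trips`: 3 × 2 = 6 rows.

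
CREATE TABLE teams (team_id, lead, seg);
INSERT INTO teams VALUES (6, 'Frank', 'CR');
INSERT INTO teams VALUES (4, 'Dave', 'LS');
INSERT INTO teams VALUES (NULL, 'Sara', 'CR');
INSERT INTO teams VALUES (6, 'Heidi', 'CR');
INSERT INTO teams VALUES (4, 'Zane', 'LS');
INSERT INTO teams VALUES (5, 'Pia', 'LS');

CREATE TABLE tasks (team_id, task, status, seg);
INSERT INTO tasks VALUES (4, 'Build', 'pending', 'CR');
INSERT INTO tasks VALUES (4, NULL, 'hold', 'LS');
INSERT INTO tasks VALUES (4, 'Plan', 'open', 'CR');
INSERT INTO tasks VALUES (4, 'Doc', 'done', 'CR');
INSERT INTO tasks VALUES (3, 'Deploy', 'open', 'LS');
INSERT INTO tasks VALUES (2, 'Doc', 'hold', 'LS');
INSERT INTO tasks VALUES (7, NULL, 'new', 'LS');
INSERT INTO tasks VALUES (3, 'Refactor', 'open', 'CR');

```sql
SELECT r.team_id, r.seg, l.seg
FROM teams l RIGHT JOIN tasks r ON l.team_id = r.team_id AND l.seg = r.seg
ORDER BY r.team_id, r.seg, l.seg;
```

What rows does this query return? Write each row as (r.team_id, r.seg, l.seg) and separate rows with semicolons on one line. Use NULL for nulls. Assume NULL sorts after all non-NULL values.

(2, LS, NULL); (3, CR, NULL); (3, LS, NULL); (4, CR, NULL); (4, CR, NULL); (4, CR, NULL); (4, LS, LS); (4, LS, LS); (7, LS, NULL)

RIGHT JOIN keeps every row from `tasks`; unmatched rows get NULL for `teams`'s columns.
Matching on l.team_id = r.team_id AND l.seg = r.seg. A NULL in a compared column never satisfies the condition.
- l (team_id=6, seg=CR) has no partner in r.
- l (team_id=4, seg=LS) pairs with 1 row(s) of r.
- l (team_id=NULL, seg=CR) has no partner in r.
- l (team_id=6, seg=CR) has no partner in r.
- l (team_id=4, seg=LS) pairs with 1 row(s) of r.
- l (team_id=5, seg=LS) has no partner in r.
- 7 row(s) from r found no l partner → padded with NULL.
After projecting and ordering:
r.team_id | r.seg | l.seg
2 | LS | NULL
3 | CR | NULL
3 | LS | NULL
4 | CR | NULL
4 | CR | NULL
4 | CR | NULL
4 | LS | LS
4 | LS | LS
7 | LS | NULL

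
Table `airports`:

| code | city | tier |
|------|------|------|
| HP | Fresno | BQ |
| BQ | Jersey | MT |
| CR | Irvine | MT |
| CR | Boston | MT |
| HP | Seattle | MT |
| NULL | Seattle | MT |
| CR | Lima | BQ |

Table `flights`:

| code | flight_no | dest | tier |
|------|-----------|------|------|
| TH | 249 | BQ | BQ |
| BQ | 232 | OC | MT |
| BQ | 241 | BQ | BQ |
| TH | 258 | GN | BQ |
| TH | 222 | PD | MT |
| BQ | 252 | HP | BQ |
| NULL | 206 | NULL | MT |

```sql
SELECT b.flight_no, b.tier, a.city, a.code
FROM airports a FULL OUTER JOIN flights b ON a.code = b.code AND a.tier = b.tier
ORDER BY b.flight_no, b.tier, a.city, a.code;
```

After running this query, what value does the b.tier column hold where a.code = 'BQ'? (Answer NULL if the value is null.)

MT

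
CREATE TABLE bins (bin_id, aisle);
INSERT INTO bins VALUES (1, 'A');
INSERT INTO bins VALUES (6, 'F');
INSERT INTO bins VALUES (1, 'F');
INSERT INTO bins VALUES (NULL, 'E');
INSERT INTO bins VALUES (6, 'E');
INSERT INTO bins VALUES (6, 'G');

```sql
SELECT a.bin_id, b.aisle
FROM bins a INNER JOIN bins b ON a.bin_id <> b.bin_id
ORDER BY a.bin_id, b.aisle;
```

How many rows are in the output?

12

INNER JOIN keeps only pairs where the ON condition holds.
Matching on a.bin_id <> b.bin_id. A NULL in a compared column never satisfies the condition.
Matched pairs: 12.
Total: 12 rows.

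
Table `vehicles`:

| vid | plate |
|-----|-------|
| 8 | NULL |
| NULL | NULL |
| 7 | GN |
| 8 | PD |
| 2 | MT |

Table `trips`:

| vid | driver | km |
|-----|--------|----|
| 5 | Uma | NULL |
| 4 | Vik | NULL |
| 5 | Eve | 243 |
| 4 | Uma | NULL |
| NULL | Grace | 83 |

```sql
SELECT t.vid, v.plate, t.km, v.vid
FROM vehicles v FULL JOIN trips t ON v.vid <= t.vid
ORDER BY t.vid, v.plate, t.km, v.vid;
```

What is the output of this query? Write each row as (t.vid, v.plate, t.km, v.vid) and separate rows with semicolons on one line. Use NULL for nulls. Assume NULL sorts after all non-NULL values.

(4, MT, NULL, 2); (4, MT, NULL, 2); (5, MT, 243, 2); (5, MT, NULL, 2); (NULL, GN, NULL, 7); (NULL, PD, NULL, 8); (NULL, NULL, 83, NULL); (NULL, NULL, NULL, 8); (NULL, NULL, NULL, NULL)

FULL OUTER JOIN keeps every row from both sides; unmatched rows get NULL for the other side's columns.
Matching on v.vid <= t.vid. A NULL in a compared column never satisfies the condition.
- v row (vid=8): no match → kept, t columns NULL.
- v row (vid=NULL): no match → kept, t columns NULL.
- v row (vid=7): no match → kept, t columns NULL.
- v row (vid=8): no match → kept, t columns NULL.
- v row (vid=2): matches 4 t row(s) → 4 output row(s).
- plus 1 unmatched t row(s), each kept with NULL v columns.
After projecting and ordering:
t.vid | v.plate | t.km | v.vid
4 | MT | NULL | 2
4 | MT | NULL | 2
5 | MT | 243 | 2
5 | MT | NULL | 2
NULL | GN | NULL | 7
NULL | PD | NULL | 8
NULL | NULL | 83 | NULL
NULL | NULL | NULL | 8
NULL | NULL | NULL | NULL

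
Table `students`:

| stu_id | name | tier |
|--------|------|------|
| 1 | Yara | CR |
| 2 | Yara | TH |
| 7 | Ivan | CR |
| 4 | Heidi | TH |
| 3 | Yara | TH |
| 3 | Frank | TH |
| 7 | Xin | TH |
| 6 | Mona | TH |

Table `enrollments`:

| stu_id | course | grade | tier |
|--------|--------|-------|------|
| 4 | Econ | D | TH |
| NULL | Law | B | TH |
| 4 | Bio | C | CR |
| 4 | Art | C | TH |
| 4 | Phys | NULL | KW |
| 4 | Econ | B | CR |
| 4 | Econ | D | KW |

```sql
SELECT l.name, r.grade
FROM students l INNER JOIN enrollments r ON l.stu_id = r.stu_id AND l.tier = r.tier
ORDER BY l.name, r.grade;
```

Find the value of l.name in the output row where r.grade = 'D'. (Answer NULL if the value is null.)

Heidi

INNER JOIN keeps only pairs where the ON condition holds.
Matching on l.stu_id = r.stu_id AND l.tier = r.tier. A NULL in a compared column never satisfies the condition.
- l (stu_id=1, tier=CR) has no partner → excluded.
- l (stu_id=2, tier=TH) has no partner → excluded.
- l (stu_id=7, tier=CR) has no partner → excluded.
- l (stu_id=4, tier=TH) pairs with 2 row(s) of r.
- l (stu_id=3, tier=TH) has no partner → excluded.
- l (stu_id=3, tier=TH) has no partner → excluded.
- l (stu_id=7, tier=TH) has no partner → excluded.
- l (stu_id=6, tier=TH) has no partner → excluded.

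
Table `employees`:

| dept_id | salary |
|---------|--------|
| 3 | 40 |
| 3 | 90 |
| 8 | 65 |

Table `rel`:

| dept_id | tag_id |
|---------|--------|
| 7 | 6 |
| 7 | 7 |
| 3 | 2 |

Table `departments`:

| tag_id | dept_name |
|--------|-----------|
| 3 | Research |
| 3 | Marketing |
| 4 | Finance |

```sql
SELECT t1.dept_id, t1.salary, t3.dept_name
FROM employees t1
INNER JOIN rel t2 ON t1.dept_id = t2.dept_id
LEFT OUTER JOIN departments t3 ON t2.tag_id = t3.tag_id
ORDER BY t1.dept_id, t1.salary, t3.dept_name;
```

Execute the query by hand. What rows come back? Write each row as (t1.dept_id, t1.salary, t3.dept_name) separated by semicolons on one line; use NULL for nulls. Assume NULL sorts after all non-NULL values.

Evaluate left to right. First `employees t1 INNER JOIN rel t2` on dept_id: 2 row(s).
Then LEFT JOIN `departments t3` on tag_id: each of those 2 rows is kept; rows whose t2.tag_id has no match in t3 get NULL for t3's columns.

(3, 40, NULL); (3, 90, NULL)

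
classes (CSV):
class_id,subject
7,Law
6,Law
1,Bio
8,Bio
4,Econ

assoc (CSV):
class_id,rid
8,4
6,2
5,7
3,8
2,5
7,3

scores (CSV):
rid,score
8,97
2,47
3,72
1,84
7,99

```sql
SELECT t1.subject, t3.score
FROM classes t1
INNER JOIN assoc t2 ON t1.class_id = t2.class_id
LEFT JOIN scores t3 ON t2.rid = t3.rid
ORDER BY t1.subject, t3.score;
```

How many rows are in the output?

Evaluate left to right. First `classes t1 INNER JOIN assoc t2` on class_id: 3 row(s).
Then LEFT JOIN `scores t3` on rid: each of those 3 rows is kept; rows whose t2.rid has no match in t3 get NULL for t3's columns.
Result: 3 row(s).

3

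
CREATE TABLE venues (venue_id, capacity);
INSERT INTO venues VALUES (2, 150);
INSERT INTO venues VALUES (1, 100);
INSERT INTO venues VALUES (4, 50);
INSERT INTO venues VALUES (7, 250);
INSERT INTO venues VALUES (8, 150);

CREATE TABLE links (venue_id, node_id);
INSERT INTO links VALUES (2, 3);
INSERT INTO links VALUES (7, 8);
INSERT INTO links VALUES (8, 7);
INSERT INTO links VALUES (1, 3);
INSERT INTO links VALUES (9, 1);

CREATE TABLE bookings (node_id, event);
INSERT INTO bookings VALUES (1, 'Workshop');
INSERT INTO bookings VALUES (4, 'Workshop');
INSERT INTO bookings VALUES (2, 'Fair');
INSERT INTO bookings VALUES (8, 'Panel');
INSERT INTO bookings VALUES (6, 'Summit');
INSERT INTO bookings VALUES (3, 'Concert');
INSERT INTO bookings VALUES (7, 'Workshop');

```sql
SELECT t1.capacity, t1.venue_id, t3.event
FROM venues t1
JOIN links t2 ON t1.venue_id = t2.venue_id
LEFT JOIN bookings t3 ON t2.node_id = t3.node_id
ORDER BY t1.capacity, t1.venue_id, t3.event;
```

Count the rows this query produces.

Joins associate left-to-right: venues INNER JOIN links on venue_id gives 4 intermediate row(s).
Then LEFT JOIN `bookings t3` on node_id: each of those 4 rows is kept; rows whose t2.node_id has no match in t3 get NULL for t3's columns.
Result: 4 row(s).

4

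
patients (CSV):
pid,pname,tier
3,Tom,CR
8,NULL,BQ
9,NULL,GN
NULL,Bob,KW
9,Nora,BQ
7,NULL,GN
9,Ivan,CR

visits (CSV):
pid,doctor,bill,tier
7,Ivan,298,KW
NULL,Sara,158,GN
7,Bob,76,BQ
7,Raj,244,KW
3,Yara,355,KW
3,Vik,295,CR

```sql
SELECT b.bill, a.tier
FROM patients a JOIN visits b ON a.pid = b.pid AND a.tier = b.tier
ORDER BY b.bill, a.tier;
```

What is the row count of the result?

INNER JOIN keeps only pairs where the ON condition holds.
Matching on a.pid = b.pid AND a.tier = b.tier. A NULL in a compared column never satisfies the condition.
Matched pairs: 1.
Total: 1 rows.

1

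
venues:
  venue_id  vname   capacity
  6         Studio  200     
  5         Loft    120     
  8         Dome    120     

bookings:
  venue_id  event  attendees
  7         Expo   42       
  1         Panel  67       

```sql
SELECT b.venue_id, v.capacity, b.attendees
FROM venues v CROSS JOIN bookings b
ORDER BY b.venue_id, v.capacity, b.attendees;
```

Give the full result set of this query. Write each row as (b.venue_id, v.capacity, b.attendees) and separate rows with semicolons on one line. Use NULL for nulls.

CROSS JOIN pairs every row of `venues` with every row of `bookings`: 3 × 2 = 6 rows.
After projecting and ordering:
b.venue_id | v.capacity | b.attendees
1 | 120 | 67
1 | 120 | 67
1 | 200 | 67
7 | 120 | 42
7 | 120 | 42
7 | 200 | 42

(1, 120, 67); (1, 120, 67); (1, 200, 67); (7, 120, 42); (7, 120, 42); (7, 200, 42)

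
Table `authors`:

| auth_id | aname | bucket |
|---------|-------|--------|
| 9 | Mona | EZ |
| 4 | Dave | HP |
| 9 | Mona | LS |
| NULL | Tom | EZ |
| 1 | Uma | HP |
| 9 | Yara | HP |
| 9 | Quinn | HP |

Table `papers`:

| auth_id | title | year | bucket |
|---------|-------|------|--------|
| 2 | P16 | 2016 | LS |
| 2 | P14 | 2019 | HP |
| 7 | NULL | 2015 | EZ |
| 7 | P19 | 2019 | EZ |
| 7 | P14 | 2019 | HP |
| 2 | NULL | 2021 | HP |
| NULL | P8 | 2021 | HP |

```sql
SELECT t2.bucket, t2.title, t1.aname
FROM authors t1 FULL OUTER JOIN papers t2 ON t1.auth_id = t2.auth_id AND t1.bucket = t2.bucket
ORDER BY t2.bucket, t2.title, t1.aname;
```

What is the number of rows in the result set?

14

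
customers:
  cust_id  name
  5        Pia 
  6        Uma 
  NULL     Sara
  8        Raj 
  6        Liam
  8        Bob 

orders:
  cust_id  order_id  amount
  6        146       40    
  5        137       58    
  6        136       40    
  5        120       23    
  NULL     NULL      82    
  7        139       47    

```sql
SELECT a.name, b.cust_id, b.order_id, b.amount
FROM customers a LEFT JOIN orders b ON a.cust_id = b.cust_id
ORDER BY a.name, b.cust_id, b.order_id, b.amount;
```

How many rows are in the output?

LEFT JOIN keeps every row from `customers`; unmatched rows get NULL for `orders`'s columns.
Matching on a.cust_id = b.cust_id. A NULL in a compared column never satisfies the condition.
- a (cust_id=5) pairs with 2 row(s) of b.
- a (cust_id=6) pairs with 2 row(s) of b.
- a (cust_id=NULL) has no partner → padded with NULL.
- a (cust_id=8) has no partner → padded with NULL.
- a (cust_id=6) pairs with 2 row(s) of b.
- a (cust_id=8) has no partner → padded with NULL.
Total: 6 matched + 3 padded = 9 rows.

9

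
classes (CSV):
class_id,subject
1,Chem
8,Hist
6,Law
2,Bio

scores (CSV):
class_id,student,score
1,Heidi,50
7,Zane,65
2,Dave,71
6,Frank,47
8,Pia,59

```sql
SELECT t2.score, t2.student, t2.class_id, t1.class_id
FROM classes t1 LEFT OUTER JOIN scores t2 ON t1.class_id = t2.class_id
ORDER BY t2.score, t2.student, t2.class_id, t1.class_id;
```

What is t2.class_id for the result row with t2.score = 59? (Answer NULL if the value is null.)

LEFT JOIN keeps every row from `classes`; unmatched rows get NULL for `scores`'s columns.
Matching on t1.class_id = t2.class_id.
- class_id=1: 1 matching t2 row(s), so 1 row(s) emitted.
- class_id=8: 1 matching t2 row(s), so 1 row(s) emitted.
- class_id=6: 1 matching t2 row(s), so 1 row(s) emitted.
- class_id=2: 1 matching t2 row(s), so 1 row(s) emitted.

8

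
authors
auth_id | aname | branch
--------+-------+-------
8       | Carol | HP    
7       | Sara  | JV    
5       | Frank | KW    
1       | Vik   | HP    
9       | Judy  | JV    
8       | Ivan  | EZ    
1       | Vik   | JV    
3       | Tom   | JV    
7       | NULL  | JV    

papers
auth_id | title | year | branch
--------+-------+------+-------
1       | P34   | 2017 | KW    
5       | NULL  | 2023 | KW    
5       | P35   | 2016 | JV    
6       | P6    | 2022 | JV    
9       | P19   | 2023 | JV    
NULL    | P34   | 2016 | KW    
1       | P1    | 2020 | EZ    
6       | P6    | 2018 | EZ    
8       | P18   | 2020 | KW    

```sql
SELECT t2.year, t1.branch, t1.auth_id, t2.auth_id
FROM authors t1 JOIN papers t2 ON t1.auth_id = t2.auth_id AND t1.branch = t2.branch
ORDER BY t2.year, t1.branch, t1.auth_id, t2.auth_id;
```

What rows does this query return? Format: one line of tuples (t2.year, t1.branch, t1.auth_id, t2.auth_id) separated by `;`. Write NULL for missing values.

INNER JOIN keeps only pairs where the ON condition holds.
Matching on t1.auth_id = t2.auth_id AND t1.branch = t2.branch. A NULL in a compared column never satisfies the condition.
- t1 (auth_id=8, branch=HP) has no partner → excluded.
- t1 (auth_id=7, branch=JV) has no partner → excluded.
- t1 (auth_id=5, branch=KW) pairs with 1 row(s) of t2.
- t1 (auth_id=1, branch=HP) has no partner → excluded.
- t1 (auth_id=9, branch=JV) pairs with 1 row(s) of t2.
- t1 (auth_id=8, branch=EZ) has no partner → excluded.
- t1 (auth_id=1, branch=JV) has no partner → excluded.
- t1 (auth_id=3, branch=JV) has no partner → excluded.
- t1 (auth_id=7, branch=JV) has no partner → excluded.
After projecting and ordering:
t2.year | t1.branch | t1.auth_id | t2.auth_id
2023 | JV | 9 | 9
2023 | KW | 5 | 5

(2023, JV, 9, 9); (2023, KW, 5, 5)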